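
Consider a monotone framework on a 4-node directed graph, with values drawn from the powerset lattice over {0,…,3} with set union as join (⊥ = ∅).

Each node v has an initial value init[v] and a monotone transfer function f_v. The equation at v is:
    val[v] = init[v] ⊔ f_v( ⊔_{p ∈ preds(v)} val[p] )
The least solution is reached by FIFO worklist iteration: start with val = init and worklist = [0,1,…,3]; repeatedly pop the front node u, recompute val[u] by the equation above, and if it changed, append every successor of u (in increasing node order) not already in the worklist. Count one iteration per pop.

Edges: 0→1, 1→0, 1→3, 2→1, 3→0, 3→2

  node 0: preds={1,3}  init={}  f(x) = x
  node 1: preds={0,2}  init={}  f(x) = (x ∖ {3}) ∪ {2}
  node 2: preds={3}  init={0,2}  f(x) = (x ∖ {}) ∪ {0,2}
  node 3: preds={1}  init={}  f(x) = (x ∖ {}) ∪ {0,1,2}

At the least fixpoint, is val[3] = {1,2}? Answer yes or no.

no

Worklist (9 pops):
  #1 pop 0: in={} → {} (no change)
  #2 pop 1: in={0,2} → {0,2} (was {}); enqueue [0]
  #3 pop 2: in={} → {0,2} (no change)
  #4 pop 3: in={0,2} → {0,1,2} (was {}); enqueue [2]
  #5 pop 0: in={0,1,2} → {0,1,2} (was {}); enqueue [1]
  #6 pop 2: in={0,1,2} → {0,1,2} (was {0,2}); enqueue []
  #7 pop 1: in={0,1,2} → {0,1,2} (was {0,2}); enqueue [0,3]
  #8 pop 0: in={0,1,2} → {0,1,2} (no change)
  #9 pop 3: in={0,1,2} → {0,1,2} (no change)

Fixpoint:
  val[0] = {0,1,2}
  val[1] = {0,1,2}
  val[2] = {0,1,2}
  val[3] = {0,1,2}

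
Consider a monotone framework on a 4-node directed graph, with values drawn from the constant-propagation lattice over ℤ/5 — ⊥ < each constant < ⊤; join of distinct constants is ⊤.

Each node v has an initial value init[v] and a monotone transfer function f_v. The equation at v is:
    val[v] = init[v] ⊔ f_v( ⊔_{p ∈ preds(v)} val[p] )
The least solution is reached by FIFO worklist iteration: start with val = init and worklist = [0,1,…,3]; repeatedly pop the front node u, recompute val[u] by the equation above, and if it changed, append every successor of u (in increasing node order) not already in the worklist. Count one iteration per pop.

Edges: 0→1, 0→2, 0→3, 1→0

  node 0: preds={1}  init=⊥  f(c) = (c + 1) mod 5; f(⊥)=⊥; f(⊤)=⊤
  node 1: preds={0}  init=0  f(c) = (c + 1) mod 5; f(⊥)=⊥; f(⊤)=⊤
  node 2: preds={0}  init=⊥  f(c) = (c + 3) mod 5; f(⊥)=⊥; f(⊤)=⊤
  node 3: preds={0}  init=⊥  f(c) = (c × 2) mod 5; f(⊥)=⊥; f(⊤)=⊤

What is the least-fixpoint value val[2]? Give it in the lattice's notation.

⊤

Worklist (8 pops):
  #1 pop 0: in=0 → 1 (was ⊥); enqueue []
  #2 pop 1: in=1 → ⊤ (was 0); enqueue [0]
  #3 pop 2: in=1 → 4 (was ⊥); enqueue []
  #4 pop 3: in=1 → 2 (was ⊥); enqueue []
  #5 pop 0: in=⊤ → ⊤ (was 1); enqueue [1,2,3]
  #6 pop 1: in=⊤ → ⊤ (no change)
  #7 pop 2: in=⊤ → ⊤ (was 4); enqueue []
  #8 pop 3: in=⊤ → ⊤ (was 2); enqueue []

Fixpoint:
  val[0] = ⊤
  val[1] = ⊤
  val[2] = ⊤
  val[3] = ⊤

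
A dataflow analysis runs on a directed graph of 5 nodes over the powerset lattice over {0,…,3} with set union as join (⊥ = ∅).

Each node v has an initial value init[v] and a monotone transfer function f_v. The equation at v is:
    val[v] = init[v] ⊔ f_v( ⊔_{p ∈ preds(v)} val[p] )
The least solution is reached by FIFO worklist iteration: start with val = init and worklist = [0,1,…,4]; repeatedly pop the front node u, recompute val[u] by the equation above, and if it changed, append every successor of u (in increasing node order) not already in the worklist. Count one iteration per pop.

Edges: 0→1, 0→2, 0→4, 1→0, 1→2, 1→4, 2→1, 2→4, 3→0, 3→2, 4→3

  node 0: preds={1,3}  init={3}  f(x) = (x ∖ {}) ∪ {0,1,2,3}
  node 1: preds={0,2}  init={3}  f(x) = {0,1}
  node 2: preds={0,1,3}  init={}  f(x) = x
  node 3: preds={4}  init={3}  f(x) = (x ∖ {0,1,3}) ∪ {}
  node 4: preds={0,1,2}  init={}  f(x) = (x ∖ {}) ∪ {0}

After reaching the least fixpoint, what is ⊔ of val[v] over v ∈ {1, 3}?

{0,1,2,3}

Trace (10 dequeues):
  [1] u=0 | in {3} | out {0,1,2,3} | prev {3} | push {}
  [2] u=1 | in {0,1,2,3} | out {0,1,3} | prev {3} | push {0}
  [3] u=2 | in {0,1,2,3} | out {0,1,2,3} | prev {} | push {1}
  [4] u=3 | in {} | out {3} | ==
  [5] u=4 | in {0,1,2,3} | out {0,1,2,3} | prev {} | push {3}
  [6] u=0 | in {0,1,3} | out {0,1,2,3} | ==
  [7] u=1 | in {0,1,2,3} | out {0,1,3} | ==
  [8] u=3 | in {0,1,2,3} | out {2,3} | prev {3} | push {0,2}
  [9] u=0 | in {0,1,2,3} | out {0,1,2,3} | ==
  [10] u=2 | in {0,1,2,3} | out {0,1,2,3} | ==

Converged values:
  [0] {0,1,2,3}
  [1] {0,1,3}
  [2] {0,1,2,3}
  [3] {2,3}
  [4] {0,1,2,3}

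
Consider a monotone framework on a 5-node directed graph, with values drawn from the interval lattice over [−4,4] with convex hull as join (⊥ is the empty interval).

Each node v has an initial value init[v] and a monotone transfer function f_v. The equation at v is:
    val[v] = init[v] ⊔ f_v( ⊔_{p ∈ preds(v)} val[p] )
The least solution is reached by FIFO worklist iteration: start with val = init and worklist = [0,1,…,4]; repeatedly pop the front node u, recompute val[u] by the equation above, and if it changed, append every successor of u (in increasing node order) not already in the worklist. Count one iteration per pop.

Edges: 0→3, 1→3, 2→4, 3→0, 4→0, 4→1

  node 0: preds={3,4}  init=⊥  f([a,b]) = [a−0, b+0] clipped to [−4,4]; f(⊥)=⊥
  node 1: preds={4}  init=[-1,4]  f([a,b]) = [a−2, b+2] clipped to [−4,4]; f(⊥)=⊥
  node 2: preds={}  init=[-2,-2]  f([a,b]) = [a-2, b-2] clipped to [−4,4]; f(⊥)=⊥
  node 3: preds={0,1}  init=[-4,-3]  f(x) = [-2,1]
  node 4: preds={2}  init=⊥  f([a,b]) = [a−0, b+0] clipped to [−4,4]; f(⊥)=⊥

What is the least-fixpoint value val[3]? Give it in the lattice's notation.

Worklist (8 pops):
  #1 pop 0: in=[-4,-3] → [-4,-3] (was ⊥); enqueue []
  #2 pop 1: in=⊥ → [-1,4] (no change)
  #3 pop 2: in=⊥ → [-2,-2] (no change)
  #4 pop 3: in=[-4,4] → [-4,1] (was [-4,-3]); enqueue [0]
  #5 pop 4: in=[-2,-2] → [-2,-2] (was ⊥); enqueue [1]
  #6 pop 0: in=[-4,1] → [-4,1] (was [-4,-3]); enqueue [3]
  #7 pop 1: in=[-2,-2] → [-4,4] (was [-1,4]); enqueue []
  #8 pop 3: in=[-4,4] → [-4,1] (no change)

Fixpoint:
  val[0] = [-4,1]
  val[1] = [-4,4]
  val[2] = [-2,-2]
  val[3] = [-4,1]
  val[4] = [-2,-2]

[-4,1]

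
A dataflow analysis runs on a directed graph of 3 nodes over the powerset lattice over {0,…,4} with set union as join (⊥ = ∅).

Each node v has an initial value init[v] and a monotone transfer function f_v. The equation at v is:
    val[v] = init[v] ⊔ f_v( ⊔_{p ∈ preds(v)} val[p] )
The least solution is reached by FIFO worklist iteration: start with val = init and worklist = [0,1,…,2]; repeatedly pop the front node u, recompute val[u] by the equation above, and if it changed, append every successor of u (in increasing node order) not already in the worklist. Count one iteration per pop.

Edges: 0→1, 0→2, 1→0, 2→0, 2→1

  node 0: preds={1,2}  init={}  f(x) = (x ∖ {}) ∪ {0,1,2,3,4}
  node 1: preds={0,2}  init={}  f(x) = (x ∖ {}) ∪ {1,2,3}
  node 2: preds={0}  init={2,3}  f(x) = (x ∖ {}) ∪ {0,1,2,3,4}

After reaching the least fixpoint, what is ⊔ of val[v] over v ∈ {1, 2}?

Worklist (5 pops):
  #1 pop 0: in={2,3} → {0,1,2,3,4} (was {}); enqueue []
  #2 pop 1: in={0,1,2,3,4} → {0,1,2,3,4} (was {}); enqueue [0]
  #3 pop 2: in={0,1,2,3,4} → {0,1,2,3,4} (was {2,3}); enqueue [1]
  #4 pop 0: in={0,1,2,3,4} → {0,1,2,3,4} (no change)
  #5 pop 1: in={0,1,2,3,4} → {0,1,2,3,4} (no change)

Fixpoint:
  val[0] = {0,1,2,3,4}
  val[1] = {0,1,2,3,4}
  val[2] = {0,1,2,3,4}

{0,1,2,3,4}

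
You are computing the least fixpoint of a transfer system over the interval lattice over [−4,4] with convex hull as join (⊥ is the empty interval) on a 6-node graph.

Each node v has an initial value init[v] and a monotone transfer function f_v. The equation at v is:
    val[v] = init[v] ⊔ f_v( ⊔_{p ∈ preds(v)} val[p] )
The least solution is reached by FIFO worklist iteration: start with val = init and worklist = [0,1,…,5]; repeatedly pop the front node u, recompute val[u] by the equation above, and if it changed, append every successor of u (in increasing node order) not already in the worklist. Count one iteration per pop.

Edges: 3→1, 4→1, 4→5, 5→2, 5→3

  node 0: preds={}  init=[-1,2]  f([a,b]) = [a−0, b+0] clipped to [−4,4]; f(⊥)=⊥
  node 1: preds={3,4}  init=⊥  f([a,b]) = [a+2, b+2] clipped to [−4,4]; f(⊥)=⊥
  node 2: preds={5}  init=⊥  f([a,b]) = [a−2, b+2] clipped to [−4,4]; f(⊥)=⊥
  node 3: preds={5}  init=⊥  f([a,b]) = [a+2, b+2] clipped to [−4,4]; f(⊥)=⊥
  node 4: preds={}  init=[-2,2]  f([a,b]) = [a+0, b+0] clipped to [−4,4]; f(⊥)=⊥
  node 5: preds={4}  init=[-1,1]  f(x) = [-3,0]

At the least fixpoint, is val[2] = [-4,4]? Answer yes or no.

Trace (10 dequeues):
  [1] u=0 | in ⊥ | out [-1,2] | ==
  [2] u=1 | in [-2,2] | out [0,4] | prev ⊥ | push {}
  [3] u=2 | in [-1,1] | out [-3,3] | prev ⊥ | push {}
  [4] u=3 | in [-1,1] | out [1,3] | prev ⊥ | push {1}
  [5] u=4 | in ⊥ | out [-2,2] | ==
  [6] u=5 | in [-2,2] | out [-3,1] | prev [-1,1] | push {2,3}
  [7] u=1 | in [-2,3] | out [0,4] | ==
  [8] u=2 | in [-3,1] | out [-4,3] | prev [-3,3] | push {}
  [9] u=3 | in [-3,1] | out [-1,3] | prev [1,3] | push {1}
  [10] u=1 | in [-2,3] | out [0,4] | ==

Converged values:
  [0] [-1,2]
  [1] [0,4]
  [2] [-4,3]
  [3] [-1,3]
  [4] [-2,2]
  [5] [-3,1]

no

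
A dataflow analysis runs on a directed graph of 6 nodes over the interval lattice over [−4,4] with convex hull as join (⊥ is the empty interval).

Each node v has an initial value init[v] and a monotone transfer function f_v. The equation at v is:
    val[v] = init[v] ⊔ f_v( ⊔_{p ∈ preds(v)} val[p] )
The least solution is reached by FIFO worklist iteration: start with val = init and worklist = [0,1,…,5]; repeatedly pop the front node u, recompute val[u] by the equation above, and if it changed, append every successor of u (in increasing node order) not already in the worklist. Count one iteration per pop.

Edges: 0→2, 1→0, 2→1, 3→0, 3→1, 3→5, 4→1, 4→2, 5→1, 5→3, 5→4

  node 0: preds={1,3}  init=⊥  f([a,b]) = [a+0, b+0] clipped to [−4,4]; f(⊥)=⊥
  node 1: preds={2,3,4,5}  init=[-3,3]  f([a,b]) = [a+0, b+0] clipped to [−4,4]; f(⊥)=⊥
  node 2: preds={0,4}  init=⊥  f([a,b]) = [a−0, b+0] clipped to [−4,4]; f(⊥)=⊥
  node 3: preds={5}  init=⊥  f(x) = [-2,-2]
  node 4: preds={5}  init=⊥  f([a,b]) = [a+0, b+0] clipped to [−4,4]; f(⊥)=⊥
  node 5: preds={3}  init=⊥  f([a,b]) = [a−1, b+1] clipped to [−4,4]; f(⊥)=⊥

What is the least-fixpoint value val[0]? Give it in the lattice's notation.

[-3,3]

Worklist (12 pops):
  #1 pop 0: in=[-3,3] → [-3,3] (was ⊥); enqueue []
  #2 pop 1: in=⊥ → [-3,3] (no change)
  #3 pop 2: in=[-3,3] → [-3,3] (was ⊥); enqueue [1]
  #4 pop 3: in=⊥ → [-2,-2] (was ⊥); enqueue [0]
  #5 pop 4: in=⊥ → ⊥ (no change)
  #6 pop 5: in=[-2,-2] → [-3,-1] (was ⊥); enqueue [3,4]
  #7 pop 1: in=[-3,3] → [-3,3] (no change)
  #8 pop 0: in=[-3,3] → [-3,3] (no change)
  #9 pop 3: in=[-3,-1] → [-2,-2] (no change)
  #10 pop 4: in=[-3,-1] → [-3,-1] (was ⊥); enqueue [1,2]
  #11 pop 1: in=[-3,3] → [-3,3] (no change)
  #12 pop 2: in=[-3,3] → [-3,3] (no change)

Fixpoint:
  val[0] = [-3,3]
  val[1] = [-3,3]
  val[2] = [-3,3]
  val[3] = [-2,-2]
  val[4] = [-3,-1]
  val[5] = [-3,-1]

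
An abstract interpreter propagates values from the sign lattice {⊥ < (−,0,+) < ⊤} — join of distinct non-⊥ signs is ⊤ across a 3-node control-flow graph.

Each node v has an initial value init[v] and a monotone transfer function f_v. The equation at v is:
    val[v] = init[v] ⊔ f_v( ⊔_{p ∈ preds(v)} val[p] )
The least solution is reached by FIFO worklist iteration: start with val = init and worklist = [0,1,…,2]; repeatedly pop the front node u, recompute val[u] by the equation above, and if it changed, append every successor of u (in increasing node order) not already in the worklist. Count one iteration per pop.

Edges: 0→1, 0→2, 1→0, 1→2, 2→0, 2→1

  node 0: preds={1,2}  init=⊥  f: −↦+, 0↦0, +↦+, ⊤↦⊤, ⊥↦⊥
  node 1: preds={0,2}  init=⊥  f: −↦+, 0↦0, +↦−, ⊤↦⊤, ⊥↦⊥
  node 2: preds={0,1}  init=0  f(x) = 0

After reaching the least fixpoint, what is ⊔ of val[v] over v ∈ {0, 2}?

Iteration log — 4 steps:
  step 1. node 0  ⊔preds=0  new=0  old=⊥  +wl: 
  step 2. node 1  ⊔preds=0  new=0  old=⊥  +wl: 0
  step 3. node 2  ⊔preds=0  new=0  stable
  step 4. node 0  ⊔preds=0  new=0  stable

Least fixpoint reached:
  node 0: 0
  node 1: 0
  node 2: 0

0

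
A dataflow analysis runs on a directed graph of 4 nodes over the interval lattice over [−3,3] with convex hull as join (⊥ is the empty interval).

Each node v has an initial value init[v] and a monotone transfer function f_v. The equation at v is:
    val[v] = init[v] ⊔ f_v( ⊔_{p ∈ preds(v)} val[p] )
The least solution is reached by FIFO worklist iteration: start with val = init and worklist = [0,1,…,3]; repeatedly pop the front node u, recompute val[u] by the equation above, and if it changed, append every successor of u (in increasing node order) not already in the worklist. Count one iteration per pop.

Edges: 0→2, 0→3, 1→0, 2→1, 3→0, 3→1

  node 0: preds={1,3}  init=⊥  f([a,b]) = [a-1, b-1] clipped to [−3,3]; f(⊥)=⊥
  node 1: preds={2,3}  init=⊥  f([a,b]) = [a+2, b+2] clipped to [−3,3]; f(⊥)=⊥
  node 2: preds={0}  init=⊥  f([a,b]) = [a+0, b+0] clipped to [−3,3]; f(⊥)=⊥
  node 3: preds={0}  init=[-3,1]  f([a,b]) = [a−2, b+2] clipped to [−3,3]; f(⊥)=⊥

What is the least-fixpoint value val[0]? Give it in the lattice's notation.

[-3,2]

Iteration log — 10 steps:
  step 1. node 0  ⊔preds=[-3,1]  new=[-3,0]  old=⊥  +wl: 
  step 2. node 1  ⊔preds=[-3,1]  new=[-1,3]  old=⊥  +wl: 0
  step 3. node 2  ⊔preds=[-3,0]  new=[-3,0]  old=⊥  +wl: 1
  step 4. node 3  ⊔preds=[-3,0]  new=[-3,2]  old=[-3,1]  +wl: 
  step 5. node 0  ⊔preds=[-3,3]  new=[-3,2]  old=[-3,0]  +wl: 2,3
  step 6. node 1  ⊔preds=[-3,2]  new=[-1,3]  stable
  step 7. node 2  ⊔preds=[-3,2]  new=[-3,2]  old=[-3,0]  +wl: 1
  step 8. node 3  ⊔preds=[-3,2]  new=[-3,3]  old=[-3,2]  +wl: 0
  step 9. node 1  ⊔preds=[-3,3]  new=[-1,3]  stable
  step 10. node 0  ⊔preds=[-3,3]  new=[-3,2]  stable

Least fixpoint reached:
  node 0: [-3,2]
  node 1: [-1,3]
  node 2: [-3,2]
  node 3: [-3,3]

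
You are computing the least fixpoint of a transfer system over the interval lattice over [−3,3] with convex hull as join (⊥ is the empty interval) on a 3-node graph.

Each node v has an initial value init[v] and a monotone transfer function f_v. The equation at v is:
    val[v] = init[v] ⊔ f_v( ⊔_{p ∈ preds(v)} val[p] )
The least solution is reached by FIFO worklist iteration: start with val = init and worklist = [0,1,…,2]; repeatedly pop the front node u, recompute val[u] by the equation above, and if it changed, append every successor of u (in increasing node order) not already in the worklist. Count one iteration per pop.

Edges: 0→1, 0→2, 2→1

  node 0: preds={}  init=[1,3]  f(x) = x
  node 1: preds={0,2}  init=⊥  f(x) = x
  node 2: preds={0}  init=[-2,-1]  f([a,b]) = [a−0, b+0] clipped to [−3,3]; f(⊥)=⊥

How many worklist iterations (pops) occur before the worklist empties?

Iteration log — 4 steps:
  step 1. node 0  ⊔preds=⊥  new=[1,3]  stable
  step 2. node 1  ⊔preds=[-2,3]  new=[-2,3]  old=⊥  +wl: 
  step 3. node 2  ⊔preds=[1,3]  new=[-2,3]  old=[-2,-1]  +wl: 1
  step 4. node 1  ⊔preds=[-2,3]  new=[-2,3]  stable

Least fixpoint reached:
  node 0: [1,3]
  node 1: [-2,3]
  node 2: [-2,3]

4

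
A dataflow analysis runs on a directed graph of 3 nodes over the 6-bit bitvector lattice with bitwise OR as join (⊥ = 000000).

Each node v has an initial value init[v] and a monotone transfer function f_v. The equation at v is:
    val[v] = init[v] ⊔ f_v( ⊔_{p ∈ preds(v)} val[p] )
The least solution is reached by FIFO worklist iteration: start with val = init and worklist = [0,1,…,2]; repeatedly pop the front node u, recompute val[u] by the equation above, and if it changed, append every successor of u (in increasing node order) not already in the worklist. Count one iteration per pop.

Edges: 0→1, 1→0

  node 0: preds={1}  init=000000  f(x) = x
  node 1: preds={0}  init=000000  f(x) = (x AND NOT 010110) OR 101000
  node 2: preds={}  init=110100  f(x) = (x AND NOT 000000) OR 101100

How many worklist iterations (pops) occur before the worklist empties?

5

Trace (5 dequeues):
  [1] u=0 | in 000000 | out 000000 | ==
  [2] u=1 | in 000000 | out 101000 | prev 000000 | push {0}
  [3] u=2 | in 000000 | out 111100 | prev 110100 | push {}
  [4] u=0 | in 101000 | out 101000 | prev 000000 | push {1}
  [5] u=1 | in 101000 | out 101000 | ==

Converged values:
  [0] 101000
  [1] 101000
  [2] 111100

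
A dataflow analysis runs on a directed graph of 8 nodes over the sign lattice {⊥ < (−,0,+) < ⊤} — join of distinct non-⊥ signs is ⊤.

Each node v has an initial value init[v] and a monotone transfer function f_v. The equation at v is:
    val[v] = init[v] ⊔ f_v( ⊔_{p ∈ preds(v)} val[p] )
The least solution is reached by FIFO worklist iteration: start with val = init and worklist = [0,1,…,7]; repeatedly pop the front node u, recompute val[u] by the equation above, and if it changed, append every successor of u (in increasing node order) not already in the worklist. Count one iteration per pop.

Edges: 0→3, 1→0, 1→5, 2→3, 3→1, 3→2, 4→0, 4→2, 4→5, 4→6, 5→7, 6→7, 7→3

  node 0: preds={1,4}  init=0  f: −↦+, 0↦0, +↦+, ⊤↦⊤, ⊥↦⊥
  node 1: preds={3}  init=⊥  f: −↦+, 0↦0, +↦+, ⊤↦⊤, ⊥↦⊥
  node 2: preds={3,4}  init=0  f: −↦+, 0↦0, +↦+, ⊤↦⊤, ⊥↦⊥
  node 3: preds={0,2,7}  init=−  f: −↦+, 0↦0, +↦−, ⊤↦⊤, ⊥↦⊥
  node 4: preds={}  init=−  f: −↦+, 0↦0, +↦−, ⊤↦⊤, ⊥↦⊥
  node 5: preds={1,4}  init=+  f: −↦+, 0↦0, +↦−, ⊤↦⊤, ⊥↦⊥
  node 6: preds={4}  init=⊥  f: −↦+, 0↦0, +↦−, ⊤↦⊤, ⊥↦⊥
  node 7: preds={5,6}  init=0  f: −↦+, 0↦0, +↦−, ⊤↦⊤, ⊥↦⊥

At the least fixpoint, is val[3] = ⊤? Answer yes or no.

yes

Iteration log — 14 steps:
  step 1. node 0  ⊔preds=−  new=⊤  old=0  +wl: 
  step 2. node 1  ⊔preds=−  new=+  old=⊥  +wl: 0
  step 3. node 2  ⊔preds=−  new=⊤  old=0  +wl: 
  step 4. node 3  ⊔preds=⊤  new=⊤  old=−  +wl: 1,2
  step 5. node 4  ⊔preds=⊥  new=−  stable
  step 6. node 5  ⊔preds=⊤  new=⊤  old=+  +wl: 
  step 7. node 6  ⊔preds=−  new=+  old=⊥  +wl: 
  step 8. node 7  ⊔preds=⊤  new=⊤  old=0  +wl: 3
  step 9. node 0  ⊔preds=⊤  new=⊤  stable
  step 10. node 1  ⊔preds=⊤  new=⊤  old=+  +wl: 0,5
  step 11. node 2  ⊔preds=⊤  new=⊤  stable
  step 12. node 3  ⊔preds=⊤  new=⊤  stable
  step 13. node 0  ⊔preds=⊤  new=⊤  stable
  step 14. node 5  ⊔preds=⊤  new=⊤  stable

Least fixpoint reached:
  node 0: ⊤
  node 1: ⊤
  node 2: ⊤
  node 3: ⊤
  node 4: −
  node 5: ⊤
  node 6: +
  node 7: ⊤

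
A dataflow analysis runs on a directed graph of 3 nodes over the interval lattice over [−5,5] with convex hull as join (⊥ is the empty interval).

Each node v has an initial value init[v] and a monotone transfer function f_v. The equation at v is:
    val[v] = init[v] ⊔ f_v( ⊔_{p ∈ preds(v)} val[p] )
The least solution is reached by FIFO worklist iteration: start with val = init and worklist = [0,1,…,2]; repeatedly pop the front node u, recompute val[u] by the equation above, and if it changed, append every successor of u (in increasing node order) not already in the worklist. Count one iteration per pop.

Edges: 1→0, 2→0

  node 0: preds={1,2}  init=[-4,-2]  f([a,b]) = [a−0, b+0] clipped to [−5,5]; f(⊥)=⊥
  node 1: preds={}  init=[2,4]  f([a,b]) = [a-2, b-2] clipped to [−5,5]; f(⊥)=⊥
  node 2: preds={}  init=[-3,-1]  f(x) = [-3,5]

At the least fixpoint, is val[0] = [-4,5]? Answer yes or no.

Trace (4 dequeues):
  [1] u=0 | in [-3,4] | out [-4,4] | prev [-4,-2] | push {}
  [2] u=1 | in ⊥ | out [2,4] | ==
  [3] u=2 | in ⊥ | out [-3,5] | prev [-3,-1] | push {0}
  [4] u=0 | in [-3,5] | out [-4,5] | prev [-4,4] | push {}

Converged values:
  [0] [-4,5]
  [1] [2,4]
  [2] [-3,5]

yes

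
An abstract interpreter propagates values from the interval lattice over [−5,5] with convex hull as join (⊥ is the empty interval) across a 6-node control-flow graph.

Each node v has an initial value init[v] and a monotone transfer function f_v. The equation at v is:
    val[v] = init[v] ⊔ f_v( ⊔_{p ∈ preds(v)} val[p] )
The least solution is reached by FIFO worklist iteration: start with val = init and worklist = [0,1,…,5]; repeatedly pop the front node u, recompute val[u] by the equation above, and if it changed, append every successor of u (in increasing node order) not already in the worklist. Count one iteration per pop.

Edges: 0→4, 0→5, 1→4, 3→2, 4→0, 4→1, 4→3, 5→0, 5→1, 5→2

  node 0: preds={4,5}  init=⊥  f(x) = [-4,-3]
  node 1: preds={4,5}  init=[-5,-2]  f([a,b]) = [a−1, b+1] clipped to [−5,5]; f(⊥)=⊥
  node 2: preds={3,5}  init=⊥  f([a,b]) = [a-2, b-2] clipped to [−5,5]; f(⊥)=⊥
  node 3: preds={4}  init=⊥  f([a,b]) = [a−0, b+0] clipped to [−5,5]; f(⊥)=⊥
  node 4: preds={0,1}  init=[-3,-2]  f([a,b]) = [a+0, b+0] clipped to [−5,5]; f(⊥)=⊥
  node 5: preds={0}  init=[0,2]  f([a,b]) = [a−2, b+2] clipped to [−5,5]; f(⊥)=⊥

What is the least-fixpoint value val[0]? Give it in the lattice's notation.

Worklist (21 pops):
  #1 pop 0: in=[-3,2] → [-4,-3] (was ⊥); enqueue []
  #2 pop 1: in=[-3,2] → [-5,3] (was [-5,-2]); enqueue []
  #3 pop 2: in=[0,2] → [-2,0] (was ⊥); enqueue []
  #4 pop 3: in=[-3,-2] → [-3,-2] (was ⊥); enqueue [2]
  #5 pop 4: in=[-5,3] → [-5,3] (was [-3,-2]); enqueue [0,1,3]
  #6 pop 5: in=[-4,-3] → [-5,2] (was [0,2]); enqueue []
  #7 pop 2: in=[-5,2] → [-5,0] (was [-2,0]); enqueue []
  #8 pop 0: in=[-5,3] → [-4,-3] (no change)
  #9 pop 1: in=[-5,3] → [-5,4] (was [-5,3]); enqueue [4]
  #10 pop 3: in=[-5,3] → [-5,3] (was [-3,-2]); enqueue [2]
  #11 pop 4: in=[-5,4] → [-5,4] (was [-5,3]); enqueue [0,1,3]
  #12 pop 2: in=[-5,3] → [-5,1] (was [-5,0]); enqueue []
  #13 pop 0: in=[-5,4] → [-4,-3] (no change)
  #14 pop 1: in=[-5,4] → [-5,5] (was [-5,4]); enqueue [4]
  #15 pop 3: in=[-5,4] → [-5,4] (was [-5,3]); enqueue [2]
  #16 pop 4: in=[-5,5] → [-5,5] (was [-5,4]); enqueue [0,1,3]
  #17 pop 2: in=[-5,4] → [-5,2] (was [-5,1]); enqueue []
  #18 pop 0: in=[-5,5] → [-4,-3] (no change)
  #19 pop 1: in=[-5,5] → [-5,5] (no change)
  #20 pop 3: in=[-5,5] → [-5,5] (was [-5,4]); enqueue [2]
  #21 pop 2: in=[-5,5] → [-5,3] (was [-5,2]); enqueue []

Fixpoint:
  val[0] = [-4,-3]
  val[1] = [-5,5]
  val[2] = [-5,3]
  val[3] = [-5,5]
  val[4] = [-5,5]
  val[5] = [-5,2]

[-4,-3]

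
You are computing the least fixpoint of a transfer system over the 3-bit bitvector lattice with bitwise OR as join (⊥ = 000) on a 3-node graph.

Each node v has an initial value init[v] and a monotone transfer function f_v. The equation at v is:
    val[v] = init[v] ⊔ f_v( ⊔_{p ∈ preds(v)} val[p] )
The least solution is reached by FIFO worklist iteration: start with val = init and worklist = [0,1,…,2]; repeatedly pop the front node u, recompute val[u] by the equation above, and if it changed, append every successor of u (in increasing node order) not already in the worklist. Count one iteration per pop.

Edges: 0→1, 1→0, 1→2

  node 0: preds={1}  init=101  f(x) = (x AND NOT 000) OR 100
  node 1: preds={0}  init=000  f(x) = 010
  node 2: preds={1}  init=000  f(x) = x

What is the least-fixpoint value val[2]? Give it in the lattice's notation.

Iteration log — 5 steps:
  step 1. node 0  ⊔preds=000  new=101  stable
  step 2. node 1  ⊔preds=101  new=010  old=000  +wl: 0
  step 3. node 2  ⊔preds=010  new=010  old=000  +wl: 
  step 4. node 0  ⊔preds=010  new=111  old=101  +wl: 1
  step 5. node 1  ⊔preds=111  new=010  stable

Least fixpoint reached:
  node 0: 111
  node 1: 010
  node 2: 010

010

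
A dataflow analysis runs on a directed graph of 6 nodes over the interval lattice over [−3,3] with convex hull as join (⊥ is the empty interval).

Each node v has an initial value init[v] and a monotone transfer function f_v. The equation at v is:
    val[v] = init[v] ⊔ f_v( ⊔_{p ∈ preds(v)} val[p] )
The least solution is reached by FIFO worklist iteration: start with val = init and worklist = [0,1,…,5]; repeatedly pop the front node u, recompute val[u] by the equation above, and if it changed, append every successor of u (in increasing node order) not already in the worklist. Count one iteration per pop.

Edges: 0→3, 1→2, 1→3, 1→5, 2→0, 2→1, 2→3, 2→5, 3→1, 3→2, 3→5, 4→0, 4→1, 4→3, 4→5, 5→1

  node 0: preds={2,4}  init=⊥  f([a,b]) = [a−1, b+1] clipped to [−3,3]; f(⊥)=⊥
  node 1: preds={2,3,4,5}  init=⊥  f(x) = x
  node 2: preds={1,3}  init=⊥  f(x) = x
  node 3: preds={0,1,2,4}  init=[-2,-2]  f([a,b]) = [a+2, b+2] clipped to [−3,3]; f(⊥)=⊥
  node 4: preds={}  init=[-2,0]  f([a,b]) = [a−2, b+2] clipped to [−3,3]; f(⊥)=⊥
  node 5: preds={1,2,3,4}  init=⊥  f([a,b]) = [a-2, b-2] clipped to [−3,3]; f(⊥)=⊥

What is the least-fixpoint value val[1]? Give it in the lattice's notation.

[-3,3]

Worklist (14 pops):
  #1 pop 0: in=[-2,0] → [-3,1] (was ⊥); enqueue []
  #2 pop 1: in=[-2,0] → [-2,0] (was ⊥); enqueue []
  #3 pop 2: in=[-2,0] → [-2,0] (was ⊥); enqueue [0,1]
  #4 pop 3: in=[-3,1] → [-2,3] (was [-2,-2]); enqueue [2]
  #5 pop 4: in=⊥ → [-2,0] (no change)
  #6 pop 5: in=[-2,3] → [-3,1] (was ⊥); enqueue []
  #7 pop 0: in=[-2,0] → [-3,1] (no change)
  #8 pop 1: in=[-3,3] → [-3,3] (was [-2,0]); enqueue [3,5]
  #9 pop 2: in=[-3,3] → [-3,3] (was [-2,0]); enqueue [0,1]
  #10 pop 3: in=[-3,3] → [-2,3] (no change)
  #11 pop 5: in=[-3,3] → [-3,1] (no change)
  #12 pop 0: in=[-3,3] → [-3,3] (was [-3,1]); enqueue [3]
  #13 pop 1: in=[-3,3] → [-3,3] (no change)
  #14 pop 3: in=[-3,3] → [-2,3] (no change)

Fixpoint:
  val[0] = [-3,3]
  val[1] = [-3,3]
  val[2] = [-3,3]
  val[3] = [-2,3]
  val[4] = [-2,0]
  val[5] = [-3,1]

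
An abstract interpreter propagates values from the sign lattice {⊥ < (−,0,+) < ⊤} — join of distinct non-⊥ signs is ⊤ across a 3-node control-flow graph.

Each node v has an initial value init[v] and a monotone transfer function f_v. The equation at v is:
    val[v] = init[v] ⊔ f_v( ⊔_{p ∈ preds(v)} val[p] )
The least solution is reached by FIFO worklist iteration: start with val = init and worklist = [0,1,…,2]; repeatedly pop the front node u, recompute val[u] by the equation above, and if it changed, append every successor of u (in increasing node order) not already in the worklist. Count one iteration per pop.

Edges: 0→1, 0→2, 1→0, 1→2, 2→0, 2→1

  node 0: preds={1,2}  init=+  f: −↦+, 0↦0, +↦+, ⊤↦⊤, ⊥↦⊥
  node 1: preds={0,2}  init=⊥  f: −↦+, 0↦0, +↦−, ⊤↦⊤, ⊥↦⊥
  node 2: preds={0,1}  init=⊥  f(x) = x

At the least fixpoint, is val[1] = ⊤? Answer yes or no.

yes

Trace (7 dequeues):
  [1] u=0 | in ⊥ | out + | ==
  [2] u=1 | in + | out − | prev ⊥ | push {0}
  [3] u=2 | in ⊤ | out ⊤ | prev ⊥ | push {1}
  [4] u=0 | in ⊤ | out ⊤ | prev + | push {2}
  [5] u=1 | in ⊤ | out ⊤ | prev − | push {0}
  [6] u=2 | in ⊤ | out ⊤ | ==
  [7] u=0 | in ⊤ | out ⊤ | ==

Converged values:
  [0] ⊤
  [1] ⊤
  [2] ⊤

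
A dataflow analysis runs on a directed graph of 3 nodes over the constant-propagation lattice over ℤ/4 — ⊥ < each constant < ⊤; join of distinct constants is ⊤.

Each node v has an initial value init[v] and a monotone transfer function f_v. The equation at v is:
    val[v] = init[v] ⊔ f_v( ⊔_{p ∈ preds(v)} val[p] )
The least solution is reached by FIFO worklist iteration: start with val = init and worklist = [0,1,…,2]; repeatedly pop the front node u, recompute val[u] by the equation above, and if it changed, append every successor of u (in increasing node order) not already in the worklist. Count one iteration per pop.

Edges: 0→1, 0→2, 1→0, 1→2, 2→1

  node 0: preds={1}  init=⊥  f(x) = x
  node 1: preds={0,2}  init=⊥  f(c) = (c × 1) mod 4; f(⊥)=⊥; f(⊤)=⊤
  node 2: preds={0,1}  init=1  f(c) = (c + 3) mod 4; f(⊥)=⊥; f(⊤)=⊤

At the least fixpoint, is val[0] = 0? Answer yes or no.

Iteration log — 9 steps:
  step 1. node 0  ⊔preds=⊥  new=⊥  stable
  step 2. node 1  ⊔preds=1  new=1  old=⊥  +wl: 0
  step 3. node 2  ⊔preds=1  new=⊤  old=1  +wl: 1
  step 4. node 0  ⊔preds=1  new=1  old=⊥  +wl: 2
  step 5. node 1  ⊔preds=⊤  new=⊤  old=1  +wl: 0
  step 6. node 2  ⊔preds=⊤  new=⊤  stable
  step 7. node 0  ⊔preds=⊤  new=⊤  old=1  +wl: 1,2
  step 8. node 1  ⊔preds=⊤  new=⊤  stable
  step 9. node 2  ⊔preds=⊤  new=⊤  stable

Least fixpoint reached:
  node 0: ⊤
  node 1: ⊤
  node 2: ⊤

no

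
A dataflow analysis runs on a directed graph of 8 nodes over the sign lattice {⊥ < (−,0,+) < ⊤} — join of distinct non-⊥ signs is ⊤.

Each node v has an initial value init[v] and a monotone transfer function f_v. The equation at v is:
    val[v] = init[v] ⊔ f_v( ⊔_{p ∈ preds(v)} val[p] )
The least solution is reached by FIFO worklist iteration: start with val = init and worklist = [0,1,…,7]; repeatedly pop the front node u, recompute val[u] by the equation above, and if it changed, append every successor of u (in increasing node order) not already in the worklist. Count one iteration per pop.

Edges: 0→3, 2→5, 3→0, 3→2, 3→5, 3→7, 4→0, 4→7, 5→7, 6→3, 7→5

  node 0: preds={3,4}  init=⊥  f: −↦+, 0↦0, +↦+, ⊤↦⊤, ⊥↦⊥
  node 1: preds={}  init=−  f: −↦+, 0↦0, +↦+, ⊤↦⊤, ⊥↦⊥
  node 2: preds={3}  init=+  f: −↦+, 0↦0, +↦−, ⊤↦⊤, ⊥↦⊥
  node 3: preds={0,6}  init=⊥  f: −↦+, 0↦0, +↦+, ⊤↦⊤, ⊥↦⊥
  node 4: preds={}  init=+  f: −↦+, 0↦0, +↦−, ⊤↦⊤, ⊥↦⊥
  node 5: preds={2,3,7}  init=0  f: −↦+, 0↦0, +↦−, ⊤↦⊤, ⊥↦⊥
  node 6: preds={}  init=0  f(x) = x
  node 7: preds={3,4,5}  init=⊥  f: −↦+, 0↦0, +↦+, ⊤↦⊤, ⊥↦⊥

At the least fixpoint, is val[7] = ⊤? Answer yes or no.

Worklist (12 pops):
  #1 pop 0: in=+ → + (was ⊥); enqueue []
  #2 pop 1: in=⊥ → − (no change)
  #3 pop 2: in=⊥ → + (no change)
  #4 pop 3: in=⊤ → ⊤ (was ⊥); enqueue [0,2]
  #5 pop 4: in=⊥ → + (no change)
  #6 pop 5: in=⊤ → ⊤ (was 0); enqueue []
  #7 pop 6: in=⊥ → 0 (no change)
  #8 pop 7: in=⊤ → ⊤ (was ⊥); enqueue [5]
  #9 pop 0: in=⊤ → ⊤ (was +); enqueue [3]
  #10 pop 2: in=⊤ → ⊤ (was +); enqueue []
  #11 pop 5: in=⊤ → ⊤ (no change)
  #12 pop 3: in=⊤ → ⊤ (no change)

Fixpoint:
  val[0] = ⊤
  val[1] = −
  val[2] = ⊤
  val[3] = ⊤
  val[4] = +
  val[5] = ⊤
  val[6] = 0
  val[7] = ⊤

yes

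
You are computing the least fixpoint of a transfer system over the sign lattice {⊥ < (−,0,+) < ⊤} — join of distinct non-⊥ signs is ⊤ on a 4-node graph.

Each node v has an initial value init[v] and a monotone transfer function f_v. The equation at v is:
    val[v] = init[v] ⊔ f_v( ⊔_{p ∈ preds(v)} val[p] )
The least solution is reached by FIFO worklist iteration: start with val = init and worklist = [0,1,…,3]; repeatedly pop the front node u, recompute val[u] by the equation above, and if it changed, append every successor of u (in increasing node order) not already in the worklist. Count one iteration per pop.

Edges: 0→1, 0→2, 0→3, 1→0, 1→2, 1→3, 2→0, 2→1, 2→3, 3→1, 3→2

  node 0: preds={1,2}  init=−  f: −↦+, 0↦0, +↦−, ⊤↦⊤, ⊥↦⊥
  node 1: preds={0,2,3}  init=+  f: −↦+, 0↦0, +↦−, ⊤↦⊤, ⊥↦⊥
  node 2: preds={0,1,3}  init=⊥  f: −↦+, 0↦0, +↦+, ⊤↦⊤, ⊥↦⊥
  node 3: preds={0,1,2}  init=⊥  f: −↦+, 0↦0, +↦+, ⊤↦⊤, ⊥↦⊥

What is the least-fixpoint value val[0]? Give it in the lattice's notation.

⊤

Trace (9 dequeues):
  [1] u=0 | in + | out − | ==
  [2] u=1 | in − | out + | ==
  [3] u=2 | in ⊤ | out ⊤ | prev ⊥ | push {0,1}
  [4] u=3 | in ⊤ | out ⊤ | prev ⊥ | push {2}
  [5] u=0 | in ⊤ | out ⊤ | prev − | push {3}
  [6] u=1 | in ⊤ | out ⊤ | prev + | push {0}
  [7] u=2 | in ⊤ | out ⊤ | ==
  [8] u=3 | in ⊤ | out ⊤ | ==
  [9] u=0 | in ⊤ | out ⊤ | ==

Converged values:
  [0] ⊤
  [1] ⊤
  [2] ⊤
  [3] ⊤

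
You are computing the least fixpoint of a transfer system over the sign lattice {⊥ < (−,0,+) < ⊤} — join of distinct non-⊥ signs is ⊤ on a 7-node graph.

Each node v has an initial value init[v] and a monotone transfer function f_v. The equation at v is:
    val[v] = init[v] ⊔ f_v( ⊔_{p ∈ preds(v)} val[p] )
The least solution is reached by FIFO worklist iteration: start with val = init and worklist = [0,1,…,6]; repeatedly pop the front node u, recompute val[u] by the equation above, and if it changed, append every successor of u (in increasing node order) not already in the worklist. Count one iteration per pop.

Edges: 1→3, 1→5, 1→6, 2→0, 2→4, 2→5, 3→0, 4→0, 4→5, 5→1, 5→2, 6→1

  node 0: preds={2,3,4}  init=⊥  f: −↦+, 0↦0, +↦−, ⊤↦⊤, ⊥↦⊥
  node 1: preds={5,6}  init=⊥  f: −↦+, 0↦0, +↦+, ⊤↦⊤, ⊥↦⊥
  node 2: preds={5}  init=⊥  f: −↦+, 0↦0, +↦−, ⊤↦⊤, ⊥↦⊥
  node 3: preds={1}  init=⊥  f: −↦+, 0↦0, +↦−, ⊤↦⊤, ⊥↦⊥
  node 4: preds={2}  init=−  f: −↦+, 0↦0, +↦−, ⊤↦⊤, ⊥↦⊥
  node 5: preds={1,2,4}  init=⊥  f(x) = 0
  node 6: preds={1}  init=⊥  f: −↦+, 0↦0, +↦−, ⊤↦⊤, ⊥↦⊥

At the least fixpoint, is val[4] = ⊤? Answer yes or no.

Worklist (17 pops):
  #1 pop 0: in=− → + (was ⊥); enqueue []
  #2 pop 1: in=⊥ → ⊥ (no change)
  #3 pop 2: in=⊥ → ⊥ (no change)
  #4 pop 3: in=⊥ → ⊥ (no change)
  #5 pop 4: in=⊥ → − (no change)
  #6 pop 5: in=− → 0 (was ⊥); enqueue [1,2]
  #7 pop 6: in=⊥ → ⊥ (no change)
  #8 pop 1: in=0 → 0 (was ⊥); enqueue [3,5,6]
  #9 pop 2: in=0 → 0 (was ⊥); enqueue [0,4]
  #10 pop 3: in=0 → 0 (was ⊥); enqueue []
  #11 pop 5: in=⊤ → 0 (no change)
  #12 pop 6: in=0 → 0 (was ⊥); enqueue [1]
  #13 pop 0: in=⊤ → ⊤ (was +); enqueue []
  #14 pop 4: in=0 → ⊤ (was −); enqueue [0,5]
  #15 pop 1: in=0 → 0 (no change)
  #16 pop 0: in=⊤ → ⊤ (no change)
  #17 pop 5: in=⊤ → 0 (no change)

Fixpoint:
  val[0] = ⊤
  val[1] = 0
  val[2] = 0
  val[3] = 0
  val[4] = ⊤
  val[5] = 0
  val[6] = 0

yes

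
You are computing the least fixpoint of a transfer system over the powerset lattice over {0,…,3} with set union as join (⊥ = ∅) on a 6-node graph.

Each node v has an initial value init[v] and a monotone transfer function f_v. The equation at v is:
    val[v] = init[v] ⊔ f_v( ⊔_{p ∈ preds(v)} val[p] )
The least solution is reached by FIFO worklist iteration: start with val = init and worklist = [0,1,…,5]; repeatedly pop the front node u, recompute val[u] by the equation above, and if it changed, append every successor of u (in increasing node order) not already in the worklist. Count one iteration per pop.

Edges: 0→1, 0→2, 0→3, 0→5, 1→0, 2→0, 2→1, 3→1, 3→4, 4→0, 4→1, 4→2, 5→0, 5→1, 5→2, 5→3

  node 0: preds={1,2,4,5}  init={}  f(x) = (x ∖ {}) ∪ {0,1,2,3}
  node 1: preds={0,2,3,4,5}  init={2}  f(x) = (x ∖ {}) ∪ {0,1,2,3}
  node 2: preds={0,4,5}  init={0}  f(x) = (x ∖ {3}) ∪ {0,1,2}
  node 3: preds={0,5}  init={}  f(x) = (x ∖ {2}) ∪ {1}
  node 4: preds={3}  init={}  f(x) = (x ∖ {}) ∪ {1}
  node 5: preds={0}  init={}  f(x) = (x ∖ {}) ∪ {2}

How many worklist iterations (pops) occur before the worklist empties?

Iteration log — 10 steps:
  step 1. node 0  ⊔preds={0,2}  new={0,1,2,3}  old={}  +wl: 
  step 2. node 1  ⊔preds={0,1,2,3}  new={0,1,2,3}  old={2}  +wl: 0
  step 3. node 2  ⊔preds={0,1,2,3}  new={0,1,2}  old={0}  +wl: 1
  step 4. node 3  ⊔preds={0,1,2,3}  new={0,1,3}  old={}  +wl: 
  step 5. node 4  ⊔preds={0,1,3}  new={0,1,3}  old={}  +wl: 2
  step 6. node 5  ⊔preds={0,1,2,3}  new={0,1,2,3}  old={}  +wl: 3
  step 7. node 0  ⊔preds={0,1,2,3}  new={0,1,2,3}  stable
  step 8. node 1  ⊔preds={0,1,2,3}  new={0,1,2,3}  stable
  step 9. node 2  ⊔preds={0,1,2,3}  new={0,1,2}  stable
  step 10. node 3  ⊔preds={0,1,2,3}  new={0,1,3}  stable

Least fixpoint reached:
  node 0: {0,1,2,3}
  node 1: {0,1,2,3}
  node 2: {0,1,2}
  node 3: {0,1,3}
  node 4: {0,1,3}
  node 5: {0,1,2,3}

10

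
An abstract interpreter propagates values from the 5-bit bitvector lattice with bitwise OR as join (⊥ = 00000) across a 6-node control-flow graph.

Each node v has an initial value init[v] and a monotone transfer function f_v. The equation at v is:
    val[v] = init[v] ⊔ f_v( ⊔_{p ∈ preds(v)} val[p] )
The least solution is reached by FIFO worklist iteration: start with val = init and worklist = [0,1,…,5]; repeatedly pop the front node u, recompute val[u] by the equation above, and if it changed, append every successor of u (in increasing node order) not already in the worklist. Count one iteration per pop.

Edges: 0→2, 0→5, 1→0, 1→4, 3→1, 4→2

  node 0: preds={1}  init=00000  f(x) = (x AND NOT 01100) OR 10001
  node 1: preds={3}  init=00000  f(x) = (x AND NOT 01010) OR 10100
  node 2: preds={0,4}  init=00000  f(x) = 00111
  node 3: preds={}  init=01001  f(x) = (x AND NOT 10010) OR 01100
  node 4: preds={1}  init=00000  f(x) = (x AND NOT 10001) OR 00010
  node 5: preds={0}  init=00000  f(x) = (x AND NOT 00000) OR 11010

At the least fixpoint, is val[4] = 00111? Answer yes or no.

no

Worklist (9 pops):
  #1 pop 0: in=00000 → 10001 (was 00000); enqueue []
  #2 pop 1: in=01001 → 10101 (was 00000); enqueue [0]
  #3 pop 2: in=10001 → 00111 (was 00000); enqueue []
  #4 pop 3: in=00000 → 01101 (was 01001); enqueue [1]
  #5 pop 4: in=10101 → 00110 (was 00000); enqueue [2]
  #6 pop 5: in=10001 → 11011 (was 00000); enqueue []
  #7 pop 0: in=10101 → 10001 (no change)
  #8 pop 1: in=01101 → 10101 (no change)
  #9 pop 2: in=10111 → 00111 (no change)

Fixpoint:
  val[0] = 10001
  val[1] = 10101
  val[2] = 00111
  val[3] = 01101
  val[4] = 00110
  val[5] = 11011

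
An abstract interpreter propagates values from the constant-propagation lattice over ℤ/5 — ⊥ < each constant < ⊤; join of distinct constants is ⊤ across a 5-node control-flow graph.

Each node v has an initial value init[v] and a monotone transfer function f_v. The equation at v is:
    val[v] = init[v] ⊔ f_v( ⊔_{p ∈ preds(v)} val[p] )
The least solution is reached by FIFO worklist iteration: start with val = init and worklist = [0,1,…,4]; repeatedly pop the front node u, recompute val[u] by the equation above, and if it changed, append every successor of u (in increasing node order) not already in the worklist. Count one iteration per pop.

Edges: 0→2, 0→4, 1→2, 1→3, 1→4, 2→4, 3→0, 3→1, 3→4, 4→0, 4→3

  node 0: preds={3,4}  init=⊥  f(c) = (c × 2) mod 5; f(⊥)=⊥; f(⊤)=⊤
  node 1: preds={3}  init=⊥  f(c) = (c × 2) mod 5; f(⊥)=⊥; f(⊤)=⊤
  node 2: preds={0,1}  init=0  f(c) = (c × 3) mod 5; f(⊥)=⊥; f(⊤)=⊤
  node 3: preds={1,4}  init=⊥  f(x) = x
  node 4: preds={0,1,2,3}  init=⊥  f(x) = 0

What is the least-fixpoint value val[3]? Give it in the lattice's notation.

0

Iteration log — 14 steps:
  step 1. node 0  ⊔preds=⊥  new=⊥  stable
  step 2. node 1  ⊔preds=⊥  new=⊥  stable
  step 3. node 2  ⊔preds=⊥  new=0  stable
  step 4. node 3  ⊔preds=⊥  new=⊥  stable
  step 5. node 4  ⊔preds=0  new=0  old=⊥  +wl: 0,3
  step 6. node 0  ⊔preds=0  new=0  old=⊥  +wl: 2,4
  step 7. node 3  ⊔preds=0  new=0  old=⊥  +wl: 0,1
  step 8. node 2  ⊔preds=0  new=0  stable
  step 9. node 4  ⊔preds=0  new=0  stable
  step 10. node 0  ⊔preds=0  new=0  stable
  step 11. node 1  ⊔preds=0  new=0  old=⊥  +wl: 2,3,4
  step 12. node 2  ⊔preds=0  new=0  stable
  step 13. node 3  ⊔preds=0  new=0  stable
  step 14. node 4  ⊔preds=0  new=0  stable

Least fixpoint reached:
  node 0: 0
  node 1: 0
  node 2: 0
  node 3: 0
  node 4: 0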